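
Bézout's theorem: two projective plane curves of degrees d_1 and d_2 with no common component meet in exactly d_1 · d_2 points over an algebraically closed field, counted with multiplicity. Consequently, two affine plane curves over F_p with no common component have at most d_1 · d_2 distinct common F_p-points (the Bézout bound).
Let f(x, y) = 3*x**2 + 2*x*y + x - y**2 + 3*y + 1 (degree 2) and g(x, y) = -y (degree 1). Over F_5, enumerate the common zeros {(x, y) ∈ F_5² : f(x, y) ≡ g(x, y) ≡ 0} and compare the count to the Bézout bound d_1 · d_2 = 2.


Common zeros: {(1, 0), (2, 0)}; count = 2; Bézout bound = 2.

deg(f) = 2, deg(g) = 1, so Bézout bound = 2.
Scan x ∈ F_5. For each x, list the y ∈ F_5 with f(x, y) ≡ 0 and those with g(x, y) ≡ 0 (mod 5); the common zeros in that column are the intersection.
  x = 0: f ≡ 0 at y ∈ ∅; g ≡ 0 at y ∈ {0}; common: ∅.
  x = 1: f ≡ 0 at y ∈ {0}; g ≡ 0 at y ∈ {0}; common: {0}.
  x = 2: f ≡ 0 at y ∈ {0, 2}; g ≡ 0 at y ∈ {0}; common: {0}.
  x = 3: f ≡ 0 at y ∈ {2}; g ≡ 0 at y ∈ {0}; common: ∅.
  x = 4: f ≡ 0 at y ∈ ∅; g ≡ 0 at y ∈ {0}; common: ∅.
Collecting: common zeros = {(1, 0), (2, 0)}, so the count is 2.
Comparison with the Bézout bound: 2 ≤ 2 = deg(f)·deg(g), as expected for curves with no common component (the bound is attained).


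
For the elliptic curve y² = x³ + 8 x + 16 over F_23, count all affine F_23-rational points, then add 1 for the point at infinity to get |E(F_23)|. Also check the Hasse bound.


Affine points = {(0, 4), (0, 19), (1, 5), (1, 18), (6, 2), (6, 21), (7, 1), (7, 22), (9, 9), (9, 14), (11, 3), (11, 20), (12, 0), (16, 10), (16, 13), (18, 9), (18, 14), (19, 9), (19, 14)}; affine count = 19; |E(F_23)| = 20.

Discriminant check: Δ ∝ 4a³ + 27b² = 4·8³ + 27·16² = 4·512 + 27·256 ≡ 13 (mod 23). Nonzero ⇒ E is nonsingular.
For each x ∈ F_23, compute rhs = x³ + 8·x + 16 mod 23, then count y ∈ F_23 with y² ≡ rhs.
  x = 0: rhs = 16, matching y values: 4, 19 (2 points).
  x = 1: rhs = 2, matching y values: 5, 18 (2 points).
  x = 2: rhs = 17, matching y values: none (0 points).
  x = 3: rhs = 21, matching y values: none (0 points).
  x = 4: rhs = 20, matching y values: none (0 points).
  x = 5: rhs = 20, matching y values: none (0 points).
  x = 6: rhs = 4, matching y values: 2, 21 (2 points).
  x = 7: rhs = 1, matching y values: 1, 22 (2 points).
  x = 8: rhs = 17, matching y values: none (0 points).
  x = 9: rhs = 12, matching y values: 9, 14 (2 points).
  x = 10: rhs = 15, matching y values: none (0 points).
  x = 11: rhs = 9, matching y values: 3, 20 (2 points).
  x = 12: rhs = 0, matching y values: 0 (1 points).
  x = 13: rhs = 17, matching y values: none (0 points).
  x = 14: rhs = 20, matching y values: none (0 points).
  x = 15: rhs = 15, matching y values: none (0 points).
  x = 16: rhs = 8, matching y values: 10, 13 (2 points).
  x = 17: rhs = 5, matching y values: none (0 points).
  x = 18: rhs = 12, matching y values: 9, 14 (2 points).
  x = 19: rhs = 12, matching y values: 9, 14 (2 points).
  x = 20: rhs = 11, matching y values: none (0 points).
  x = 21: rhs = 15, matching y values: none (0 points).
  x = 22: rhs = 7, matching y values: none (0 points).
Total affine count: 19.
Full point count |E(F_23)| = 19 + 1 = 20.
Hasse bound: |20 − (23+1)| = |-4| = 4 ≤ 2√23 ≈ 9.5917 ✓.


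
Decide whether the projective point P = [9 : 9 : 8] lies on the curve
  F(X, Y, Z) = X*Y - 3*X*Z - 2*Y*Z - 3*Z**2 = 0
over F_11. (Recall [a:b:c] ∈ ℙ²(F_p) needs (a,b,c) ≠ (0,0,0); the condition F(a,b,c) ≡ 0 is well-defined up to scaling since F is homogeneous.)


F(9,9,8) ≡ 2 (mod 11); P is NOT on the curve.

Evaluate F(9, 9, 8) term-by-term (mod 11).
  X*Y ↦ 1·9·9·1 = 81
  -3*X*Z ↦ -3·9·1·8 = -216
  -2*Y*Z ↦ -2·1·9·8 = -144
  -3*Z**2 ↦ -3·1·1·64 = -192
Sum: F(9, 9, 8) = (81) + (-216) + (-144) + (-192) = -471.
Reducing mod 11: -471 ≡ 2 (mod 11).
Since F(a, b, c) ≡ 2 ≠ 0 (mod 11), P does NOT lie on the curve.


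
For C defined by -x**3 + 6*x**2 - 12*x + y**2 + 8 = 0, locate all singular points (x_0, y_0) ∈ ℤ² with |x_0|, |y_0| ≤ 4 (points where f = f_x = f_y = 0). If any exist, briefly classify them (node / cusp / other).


Singular points: {(2, 0)}; classification: cusp.

Compute partial derivatives:
  f_x = -3*x**2 + 12*x - 12.
  f_y = 2*y.
Scan x_0 ∈ {−4, ..., 4}. For each x_0, f_y(x_0, y) is a polynomial in y; find its integer roots y ∈ {−4, ..., 4}, then test f_x and f at those candidates.
  x = -4: f_y(-4, y) = 2*y; vanishes at y ∈ {0}. (-4, 0): f_x = -108 ≠ 0.
  x = -3: f_y(-3, y) = 2*y; vanishes at y ∈ {0}. (-3, 0): f_x = -75 ≠ 0.
  x = -2: f_y(-2, y) = 2*y; vanishes at y ∈ {0}. (-2, 0): f_x = -48 ≠ 0.
  x = -1: f_y(-1, y) = 2*y; vanishes at y ∈ {0}. (-1, 0): f_x = -27 ≠ 0.
  x = 0: f_y(0, y) = 2*y; vanishes at y ∈ {0}. (0, 0): f_x = -12 ≠ 0.
  x = 1: f_y(1, y) = 2*y; vanishes at y ∈ {0}. (1, 0): f_x = -3 ≠ 0.
  x = 2: f_y(2, y) = 2*y; vanishes at y ∈ {0}. (2, 0): f_x = 0, f = 0 — SINGULAR.
  x = 3: f_y(3, y) = 2*y; vanishes at y ∈ {0}. (3, 0): f_x = -3 ≠ 0.
  x = 4: f_y(4, y) = 2*y; vanishes at y ∈ {0}. (4, 0): f_x = -12 ≠ 0.
Only singular point on the grid: (2, 0).
Classify: substitute x = 2 + u, y = 0 + v and expand: f = -u**3 + v**2.
No constant or linear terms (consistent with a singular point). Quadratic part: v**2. Cubic part: -u**3.
The quadratic part v**2 is a perfect square, so there is a single (double) tangent line v = 0, i.e. y = 0. Restricting the cubic part to that line (v = 0) leaves -u**3 ≠ 0, so f is not divisible by v and the branch is v² ≈ u**3 to lowest order — this is a cusp.
Classification: cusp.


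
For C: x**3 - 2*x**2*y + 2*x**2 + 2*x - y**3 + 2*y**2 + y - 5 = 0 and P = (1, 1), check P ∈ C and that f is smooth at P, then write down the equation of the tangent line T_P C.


Tangent line at P: 5*x - 5 = 0.

Step 1: f(1, 1) = 0, so P lies on C.
Step 2: partial derivatives
  f_x(x, y) = 3*x**2 - 4*x*y + 4*x + 2, f_y(x, y) = -2*x**2 - 3*y**2 + 4*y + 1.
  f_x(P) = 5, f_y(P) = 0 (gradient nonzero, so P is smooth).
Step 3: tangent line at P: 5·(x − 1) + 0·(y − 1) = 0.
Expanding: 5*x - 5 = 0.


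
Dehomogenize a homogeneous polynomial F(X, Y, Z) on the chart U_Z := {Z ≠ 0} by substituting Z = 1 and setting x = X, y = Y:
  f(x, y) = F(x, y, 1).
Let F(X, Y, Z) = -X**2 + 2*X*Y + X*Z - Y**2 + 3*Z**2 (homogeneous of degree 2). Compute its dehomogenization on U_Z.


f(x, y) = -x**2 + 2*x*y + x - y**2 + 3

On U_Z we set Z = 1. Each monomial c·X^i·Y^j·Z^k in F becomes c·x^i·y^j·1^k = c·x^i·y^j.
Substituting Z = 1: F(X, Y, 1) = -x**2 + 2*x*y + x - y**2 + 3.
Note: deg(f) ≤ deg(F) = 2; strict inequality happens when F is divisible by Z (lost terms).


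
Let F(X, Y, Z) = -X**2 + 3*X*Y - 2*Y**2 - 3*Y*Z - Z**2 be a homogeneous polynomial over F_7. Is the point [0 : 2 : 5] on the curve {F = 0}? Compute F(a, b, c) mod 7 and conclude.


F(0,2,5) ≡ 0 (mod 7); P is on the curve.

Evaluate F(0, 2, 5) term-by-term (mod 7).
  -X**2 ↦ -1·0·1·1 = 0
  3*X*Y ↦ 3·0·2·1 = 0
  -2*Y**2 ↦ -2·1·4·1 = -8
  -3*Y*Z ↦ -3·1·2·5 = -30
  -Z**2 ↦ -1·1·1·25 = -25
Sum: F(0, 2, 5) = (0) + (0) + (-8) + (-30) + (-25) = -63.
Reducing mod 7: -63 ≡ 0 (mod 7).
Since F(a, b, c) ≡ 0 (mod 7), P lies on the curve.


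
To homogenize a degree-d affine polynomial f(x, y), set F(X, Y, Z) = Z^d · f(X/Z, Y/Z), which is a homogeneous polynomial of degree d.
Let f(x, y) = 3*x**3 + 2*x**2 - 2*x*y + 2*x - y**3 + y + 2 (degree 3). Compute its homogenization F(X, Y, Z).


F(X, Y, Z) = 3*X**3 + 2*X**2*Z - 2*X*Y*Z + 2*X*Z**2 - Y**3 + Y*Z**2 + 2*Z**3

deg(f) = 3.
Substitute x = X/Z, y = Y/Z into f, then multiply by Z^3.
  monomial 3·x^3·y^0 ↦ 3·X^3·Y^0·Z^0.
  monomial 2·x^2·y^0 ↦ 2·X^2·Y^0·Z^1.
  monomial -2·x^1·y^1 ↦ -2·X^1·Y^1·Z^1.
  monomial 2·x^1·y^0 ↦ 2·X^1·Y^0·Z^2.
  monomial -1·x^0·y^3 ↦ -1·X^0·Y^3·Z^0.
  monomial 1·x^0·y^1 ↦ 1·X^0·Y^1·Z^2.
  monomial 2·x^0·y^0 ↦ 2·X^0·Y^0·Z^3.
Collecting: F(X, Y, Z) = 3*X**3 + 2*X**2*Z - 2*X*Y*Z + 2*X*Z**2 - Y**3 + Y*Z**2 + 2*Z**3.


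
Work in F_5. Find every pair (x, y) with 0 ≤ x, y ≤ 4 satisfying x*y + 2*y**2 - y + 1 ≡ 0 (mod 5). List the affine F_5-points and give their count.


Affine F_5-points: {(3, 1), (3, 3), (4, 2), (4, 4)}; count = 4.

For each of the 25 pairs (x, y) ∈ F_5², evaluate f(x, y) mod 5. Record the zeros.
  x = 0: [0↦1, 1↦2, 2↦2, 3↦1, 4↦4]  zeros at y ∈ ∅
  x = 1: [0↦1, 1↦3, 2↦4, 3↦4, 4↦3]  zeros at y ∈ ∅
  x = 2: [0↦1, 1↦4, 2↦1, 3↦2, 4↦2]  zeros at y ∈ ∅
  x = 3: [0↦1, 1↦0, 2↦3, 3↦0, 4↦1]  zeros at y ∈ {1, 3}
  x = 4: [0↦1, 1↦1, 2↦0, 3↦3, 4↦0]  zeros at y ∈ {2, 4}
Collecting zeros: affine points = {(3, 1), (3, 3), (4, 2), (4, 4)}.
Total count |C(F_5)_aff| = 4.


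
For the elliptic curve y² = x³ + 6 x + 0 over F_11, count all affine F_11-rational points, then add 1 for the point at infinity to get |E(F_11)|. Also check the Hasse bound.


Affine points = {(0, 0), (2, 3), (2, 8), (3, 1), (3, 10), (4, 0), (5, 1), (5, 10), (7, 0), (10, 2), (10, 9)}; affine count = 11; |E(F_11)| = 12.

Discriminant check: Δ ∝ 4a³ + 27b² = 4·6³ + 27·0² = 4·216 + 27·0 ≡ 6 (mod 11). Nonzero ⇒ E is nonsingular.
For each x ∈ F_11, compute rhs = x³ + 6·x + 0 mod 11, then count y ∈ F_11 with y² ≡ rhs.
  x = 0: rhs = 0, matching y values: 0 (1 points).
  x = 1: rhs = 7, matching y values: none (0 points).
  x = 2: rhs = 9, matching y values: 3, 8 (2 points).
  x = 3: rhs = 1, matching y values: 1, 10 (2 points).
  x = 4: rhs = 0, matching y values: 0 (1 points).
  x = 5: rhs = 1, matching y values: 1, 10 (2 points).
  x = 6: rhs = 10, matching y values: none (0 points).
  x = 7: rhs = 0, matching y values: 0 (1 points).
  x = 8: rhs = 10, matching y values: none (0 points).
  x = 9: rhs = 2, matching y values: none (0 points).
  x = 10: rhs = 4, matching y values: 2, 9 (2 points).
Total affine count: 11.
Full point count |E(F_11)| = 11 + 1 = 12.
Hasse bound: |12 − (11+1)| = |0| = 0 ≤ 2√11 ≈ 6.6332 ✓.


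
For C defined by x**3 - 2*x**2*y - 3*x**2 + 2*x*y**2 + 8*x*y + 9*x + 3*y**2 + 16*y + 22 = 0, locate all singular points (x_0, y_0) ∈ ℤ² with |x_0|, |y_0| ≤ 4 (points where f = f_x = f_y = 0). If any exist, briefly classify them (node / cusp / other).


Singular points: {(-1, -3)}; classification: cusp.

Compute partial derivatives:
  f_x = 3*x**2 - 4*x*y - 6*x + 2*y**2 + 8*y + 9.
  f_y = -2*x**2 + 4*x*y + 8*x + 6*y + 16.
Scan x_0 ∈ {−4, ..., 4}. For each x_0, f_y(x_0, y) is a polynomial in y; find its integer roots y ∈ {−4, ..., 4}, then test f_x and f at those candidates.
  x = -4: f_y(-4, y) = -10*y - 48; no integer root y with |y| ≤ 4.
  x = -3: f_y(-3, y) = -6*y - 26; no integer root y with |y| ≤ 4.
  x = -2: f_y(-2, y) = -2*y - 8; vanishes at y ∈ {-4}. (-2, -4): f_x = 1 ≠ 0.
  x = -1: f_y(-1, y) = 2*y + 6; vanishes at y ∈ {-3}. (-1, -3): f_x = 0, f = 0 — SINGULAR.
  x = 0: f_y(0, y) = 6*y + 16; no integer root y with |y| ≤ 4.
  x = 1: f_y(1, y) = 10*y + 22; no integer root y with |y| ≤ 4.
  x = 2: f_y(2, y) = 14*y + 24; no integer root y with |y| ≤ 4.
  x = 3: f_y(3, y) = 18*y + 22; no integer root y with |y| ≤ 4.
  x = 4: f_y(4, y) = 22*y + 16; no integer root y with |y| ≤ 4.
Only singular point on the grid: (-1, -3).
Classify: substitute x = -1 + u, y = -3 + v and expand: f = u**3 - 2*u**2*v + 2*u*v**2 + v**2.
No constant or linear terms (consistent with a singular point). Quadratic part: v**2. Cubic part: u**3 - 2*u**2*v + 2*u*v**2.
The quadratic part v**2 is a perfect square, so there is a single (double) tangent line v = 0, i.e. y = -3. Restricting the cubic part to that line (v = 0) leaves u**3 ≠ 0, so f is not divisible by v and the branch is v² ≈ -u**3 to lowest order — this is a cusp.
Classification: cusp.


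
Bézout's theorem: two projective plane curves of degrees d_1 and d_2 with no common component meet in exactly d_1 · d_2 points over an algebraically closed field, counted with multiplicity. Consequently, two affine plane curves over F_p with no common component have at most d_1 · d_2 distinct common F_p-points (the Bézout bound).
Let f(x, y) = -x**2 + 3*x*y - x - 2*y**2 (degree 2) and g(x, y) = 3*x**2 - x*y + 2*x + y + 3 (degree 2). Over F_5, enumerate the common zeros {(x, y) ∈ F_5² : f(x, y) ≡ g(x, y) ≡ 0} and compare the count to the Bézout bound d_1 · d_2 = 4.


Common zeros: ∅; count = 0; Bézout bound = 4.

deg(f) = 2, deg(g) = 2, so Bézout bound = 4.
Scan x ∈ F_5. For each x, list the y ∈ F_5 with f(x, y) ≡ 0 and those with g(x, y) ≡ 0 (mod 5); the common zeros in that column are the intersection.
  x = 0: f ≡ 0 at y ∈ {0}; g ≡ 0 at y ∈ {2}; common: ∅.
  x = 1: f ≡ 0 at y ∈ ∅; g ≡ 0 at y ∈ ∅; common: ∅.
  x = 2: f ≡ 0 at y ∈ ∅; g ≡ 0 at y ∈ {4}; common: ∅.
  x = 3: f ≡ 0 at y ∈ {1}; g ≡ 0 at y ∈ {3}; common: ∅.
  x = 4: f ≡ 0 at y ∈ {0, 1}; g ≡ 0 at y ∈ {3}; common: ∅.
Collecting: common zeros = ∅, so the count is 0.
Comparison with the Bézout bound: 0 ≤ 4 = deg(f)·deg(g), as expected for curves with no common component (the affine F_5-count falls short of the bound because intersections may lie at infinity, over extension fields, or carry multiplicity).


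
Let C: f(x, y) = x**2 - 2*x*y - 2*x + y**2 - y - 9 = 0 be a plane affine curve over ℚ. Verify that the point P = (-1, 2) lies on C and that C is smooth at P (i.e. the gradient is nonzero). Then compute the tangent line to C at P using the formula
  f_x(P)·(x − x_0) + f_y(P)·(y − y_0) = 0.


Tangent line at P: -8*x + 5*y - 18 = 0.

Step 1: f(-1, 2) = 0, so P lies on C.
Step 2: partial derivatives
  f_x(x, y) = 2*x - 2*y - 2, f_y(x, y) = -2*x + 2*y - 1.
  f_x(P) = -8, f_y(P) = 5 (gradient nonzero, so P is smooth).
Step 3: tangent line at P: -8·(x − -1) + 5·(y − 2) = 0.
Expanding: -8*x + 5*y - 18 = 0.


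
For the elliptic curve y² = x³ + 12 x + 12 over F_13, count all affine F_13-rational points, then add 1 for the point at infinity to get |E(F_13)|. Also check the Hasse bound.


Affine points = {(0, 5), (0, 8), (1, 5), (1, 8), (3, 6), (3, 7), (6, 1), (6, 12), (7, 6), (7, 7), (8, 3), (8, 10), (9, 2), (9, 11), (10, 1), (10, 12), (12, 5), (12, 8)}; affine count = 18; |E(F_13)| = 19.

Discriminant check: Δ ∝ 4a³ + 27b² = 4·12³ + 27·12² = 4·1728 + 27·144 ≡ 10 (mod 13). Nonzero ⇒ E is nonsingular.
For each x ∈ F_13, compute rhs = x³ + 12·x + 12 mod 13, then count y ∈ F_13 with y² ≡ rhs.
  x = 0: rhs = 12, matching y values: 5, 8 (2 points).
  x = 1: rhs = 12, matching y values: 5, 8 (2 points).
  x = 2: rhs = 5, matching y values: none (0 points).
  x = 3: rhs = 10, matching y values: 6, 7 (2 points).
  x = 4: rhs = 7, matching y values: none (0 points).
  x = 5: rhs = 2, matching y values: none (0 points).
  x = 6: rhs = 1, matching y values: 1, 12 (2 points).
  x = 7: rhs = 10, matching y values: 6, 7 (2 points).
  x = 8: rhs = 9, matching y values: 3, 10 (2 points).
  x = 9: rhs = 4, matching y values: 2, 11 (2 points).
  x = 10: rhs = 1, matching y values: 1, 12 (2 points).
  x = 11: rhs = 6, matching y values: none (0 points).
  x = 12: rhs = 12, matching y values: 5, 8 (2 points).
Total affine count: 18.
Full point count |E(F_13)| = 18 + 1 = 19.
Hasse bound: |19 − (13+1)| = |5| = 5 ≤ 2√13 ≈ 7.2111 ✓.


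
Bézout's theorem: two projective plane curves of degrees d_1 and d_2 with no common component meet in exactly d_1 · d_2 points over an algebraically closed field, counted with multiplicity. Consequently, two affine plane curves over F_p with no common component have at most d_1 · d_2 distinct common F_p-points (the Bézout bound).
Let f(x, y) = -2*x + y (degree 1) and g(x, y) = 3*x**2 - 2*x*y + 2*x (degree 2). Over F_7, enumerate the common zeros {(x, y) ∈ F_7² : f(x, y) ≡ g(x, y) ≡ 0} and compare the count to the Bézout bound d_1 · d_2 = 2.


Common zeros: {(0, 0), (2, 4)}; count = 2; Bézout bound = 2.

deg(f) = 1, deg(g) = 2, so Bézout bound = 2.
Scan x ∈ F_7. For each x, list the y ∈ F_7 with f(x, y) ≡ 0 and those with g(x, y) ≡ 0 (mod 7); the common zeros in that column are the intersection.
  x = 0: f ≡ 0 at y ∈ {0}; g ≡ 0 at y ∈ {0, 1, 2, 3, 4, 5, 6}; common: {0}.
  x = 1: f ≡ 0 at y ∈ {2}; g ≡ 0 at y ∈ {6}; common: ∅.
  x = 2: f ≡ 0 at y ∈ {4}; g ≡ 0 at y ∈ {4}; common: {4}.
  x = 3: f ≡ 0 at y ∈ {6}; g ≡ 0 at y ∈ {2}; common: ∅.
  x = 4: f ≡ 0 at y ∈ {1}; g ≡ 0 at y ∈ {0}; common: ∅.
  x = 5: f ≡ 0 at y ∈ {3}; g ≡ 0 at y ∈ {5}; common: ∅.
  x = 6: f ≡ 0 at y ∈ {5}; g ≡ 0 at y ∈ {3}; common: ∅.
Collecting: common zeros = {(0, 0), (2, 4)}, so the count is 2.
Comparison with the Bézout bound: 2 ≤ 2 = deg(f)·deg(g), as expected for curves with no common component (the bound is attained).


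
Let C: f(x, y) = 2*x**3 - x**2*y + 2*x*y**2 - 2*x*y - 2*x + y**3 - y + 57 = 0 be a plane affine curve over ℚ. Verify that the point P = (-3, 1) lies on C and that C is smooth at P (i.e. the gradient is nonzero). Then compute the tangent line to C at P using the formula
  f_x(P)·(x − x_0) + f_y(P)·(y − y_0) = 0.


Tangent line at P: 58*x - 13*y + 187 = 0.

Step 1: f(-3, 1) = 0, so P lies on C.
Step 2: partial derivatives
  f_x(x, y) = 6*x**2 - 2*x*y + 2*y**2 - 2*y - 2, f_y(x, y) = -x**2 + 4*x*y - 2*x + 3*y**2 - 1.
  f_x(P) = 58, f_y(P) = -13 (gradient nonzero, so P is smooth).
Step 3: tangent line at P: 58·(x − -3) + -13·(y − 1) = 0.
Expanding: 58*x - 13*y + 187 = 0.


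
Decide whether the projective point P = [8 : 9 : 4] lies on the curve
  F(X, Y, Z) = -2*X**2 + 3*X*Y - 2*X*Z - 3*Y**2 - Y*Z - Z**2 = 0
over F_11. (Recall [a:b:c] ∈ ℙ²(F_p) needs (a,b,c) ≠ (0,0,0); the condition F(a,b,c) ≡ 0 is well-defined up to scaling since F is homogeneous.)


F(8,9,4) ≡ 4 (mod 11); P is NOT on the curve.

Evaluate F(8, 9, 4) term-by-term (mod 11).
  -2*X**2 ↦ -2·64·1·1 = -128
  3*X*Y ↦ 3·8·9·1 = 216
  -2*X*Z ↦ -2·8·1·4 = -64
  -3*Y**2 ↦ -3·1·81·1 = -243
  -Y*Z ↦ -1·1·9·4 = -36
  -Z**2 ↦ -1·1·1·16 = -16
Sum: F(8, 9, 4) = (-128) + (216) + (-64) + (-243) + (-36) + (-16) = -271.
Reducing mod 11: -271 ≡ 4 (mod 11).
Since F(a, b, c) ≡ 4 ≠ 0 (mod 11), P does NOT lie on the curve.


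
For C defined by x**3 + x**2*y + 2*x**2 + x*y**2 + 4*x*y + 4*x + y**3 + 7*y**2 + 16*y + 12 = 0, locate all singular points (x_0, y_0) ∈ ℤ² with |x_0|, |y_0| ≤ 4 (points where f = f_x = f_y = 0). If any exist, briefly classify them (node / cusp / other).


Singular points: {(0, -2)}; classification: cusp.

Compute partial derivatives:
  f_x = 3*x**2 + 2*x*y + 4*x + y**2 + 4*y + 4.
  f_y = x**2 + 2*x*y + 4*x + 3*y**2 + 14*y + 16.
Scan x_0 ∈ {−4, ..., 4}. For each x_0, f_y(x_0, y) is a polynomial in y; find its integer roots y ∈ {−4, ..., 4}, then test f_x and f at those candidates.
  x = -4: f_y(-4, y) = 3*y**2 + 6*y + 16; no integer root y with |y| ≤ 4.
  x = -3: f_y(-3, y) = 3*y**2 + 8*y + 13; no integer root y with |y| ≤ 4.
  x = -2: f_y(-2, y) = 3*y**2 + 10*y + 12; no integer root y with |y| ≤ 4.
  x = -1: f_y(-1, y) = 3*y**2 + 12*y + 13; no integer root y with |y| ≤ 4.
  x = 0: f_y(0, y) = 3*y**2 + 14*y + 16; vanishes at y ∈ {-2}. (0, -2): f_x = 0, f = 0 — SINGULAR.
  x = 1: f_y(1, y) = 3*y**2 + 16*y + 21; vanishes at y ∈ {-3}. (1, -3): f_x = 2 ≠ 0.
  x = 2: f_y(2, y) = 3*y**2 + 18*y + 28; no integer root y with |y| ≤ 4.
  x = 3: f_y(3, y) = 3*y**2 + 20*y + 37; no integer root y with |y| ≤ 4.
  x = 4: f_y(4, y) = 3*y**2 + 22*y + 48; no integer root y with |y| ≤ 4.
Only singular point on the grid: (0, -2).
Classify: substitute x = 0 + u, y = -2 + v and expand: f = u**3 + u**2*v + u*v**2 + v**3 + v**2.
No constant or linear terms (consistent with a singular point). Quadratic part: v**2. Cubic part: u**3 + u**2*v + u*v**2 + v**3.
The quadratic part v**2 is a perfect square, so there is a single (double) tangent line v = 0, i.e. y = -2. Restricting the cubic part to that line (v = 0) leaves u**3 ≠ 0, so f is not divisible by v and the branch is v² ≈ -u**3 to lowest order — this is a cusp.
Classification: cusp.


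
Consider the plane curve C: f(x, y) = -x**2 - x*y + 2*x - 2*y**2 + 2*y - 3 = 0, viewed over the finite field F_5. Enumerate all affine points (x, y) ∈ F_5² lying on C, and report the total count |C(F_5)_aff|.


Affine F_5-points: {(0, 3), (1, 4), (2, 1), (2, 4), (4, 1), (4, 3)}; count = 6.

For each of the 25 pairs (x, y) ∈ F_5², evaluate f(x, y) mod 5. Record the zeros.
  x = 0: [0↦2, 1↦2, 2↦3, 3↦0, 4↦3]  zeros at y ∈ {3}
  x = 1: [0↦3, 1↦2, 2↦2, 3↦3, 4↦0]  zeros at y ∈ {4}
  x = 2: [0↦2, 1↦0, 2↦4, 3↦4, 4↦0]  zeros at y ∈ {1, 4}
  x = 3: [0↦4, 1↦1, 2↦4, 3↦3, 4↦3]  zeros at y ∈ ∅
  x = 4: [0↦4, 1↦0, 2↦2, 3↦0, 4↦4]  zeros at y ∈ {1, 3}
Collecting zeros: affine points = {(0, 3), (1, 4), (2, 1), (2, 4), (4, 1), (4, 3)}.
Total count |C(F_5)_aff| = 6.


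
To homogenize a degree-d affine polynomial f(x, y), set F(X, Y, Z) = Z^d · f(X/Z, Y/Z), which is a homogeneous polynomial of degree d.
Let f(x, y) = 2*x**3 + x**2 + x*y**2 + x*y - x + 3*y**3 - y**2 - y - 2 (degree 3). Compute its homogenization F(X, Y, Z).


F(X, Y, Z) = 2*X**3 + X**2*Z + X*Y**2 + X*Y*Z - X*Z**2 + 3*Y**3 - Y**2*Z - Y*Z**2 - 2*Z**3

deg(f) = 3.
Substitute x = X/Z, y = Y/Z into f, then multiply by Z^3.
  monomial 2·x^3·y^0 ↦ 2·X^3·Y^0·Z^0.
  monomial 1·x^2·y^0 ↦ 1·X^2·Y^0·Z^1.
  monomial 1·x^1·y^2 ↦ 1·X^1·Y^2·Z^0.
  monomial 1·x^1·y^1 ↦ 1·X^1·Y^1·Z^1.
  monomial -1·x^1·y^0 ↦ -1·X^1·Y^0·Z^2.
  monomial 3·x^0·y^3 ↦ 3·X^0·Y^3·Z^0.
  monomial -1·x^0·y^2 ↦ -1·X^0·Y^2·Z^1.
  monomial -1·x^0·y^1 ↦ -1·X^0·Y^1·Z^2.
  monomial -2·x^0·y^0 ↦ -2·X^0·Y^0·Z^3.
Collecting: F(X, Y, Z) = 2*X**3 + X**2*Z + X*Y**2 + X*Y*Z - X*Z**2 + 3*Y**3 - Y**2*Z - Y*Z**2 - 2*Z**3.


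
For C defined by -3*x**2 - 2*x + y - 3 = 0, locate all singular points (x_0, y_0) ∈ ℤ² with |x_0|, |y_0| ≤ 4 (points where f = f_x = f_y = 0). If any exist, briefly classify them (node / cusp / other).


No singular points in the scanned grid; C is smooth there.

Compute partial derivatives:
  f_x = -6*x - 2.
  f_y = 1.
f_y = 1 is a nonzero constant, so f_y never vanishes: no point (x, y) can satisfy f = f_x = f_y = 0. In particular no (x, y) ∈ {−4, ..., 4}² is singular; the curve is smooth.


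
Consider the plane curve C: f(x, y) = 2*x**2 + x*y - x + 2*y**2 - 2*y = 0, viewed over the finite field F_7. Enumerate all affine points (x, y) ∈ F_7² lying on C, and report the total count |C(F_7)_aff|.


Affine F_7-points: {(0, 0), (0, 1), (1, 2), (2, 2), (2, 5), (3, 5), (4, 0), (4, 6)}; count = 8.

For each of the 49 pairs (x, y) ∈ F_7², evaluate f(x, y) mod 7. Record the zeros.
  x = 0: [0↦0, 1↦0, 2↦4, 3↦5, 4↦3, 5↦5, 6↦4]  zeros at y ∈ {0, 1}
  x = 1: [0↦1, 1↦2, 2↦0, 3↦2, 4↦1, 5↦4, 6↦4]  zeros at y ∈ {2}
  x = 2: [0↦6, 1↦1, 2↦0, 3↦3, 4↦3, 5↦0, 6↦1]  zeros at y ∈ {2, 5}
  x = 3: [0↦1, 1↦4, 2↦4, 3↦1, 4↦2, 5↦0, 6↦2]  zeros at y ∈ {5}
  x = 4: [0↦0, 1↦4, 2↦5, 3↦3, 4↦5, 5↦4, 6↦0]  zeros at y ∈ {0, 6}
  x = 5: [0↦3, 1↦1, 2↦3, 3↦2, 4↦5, 5↦5, 6↦2]  zeros at y ∈ ∅
  x = 6: [0↦3, 1↦2, 2↦5, 3↦5, 4↦2, 5↦3, 6↦1]  zeros at y ∈ ∅
Collecting zeros: affine points = {(0, 0), (0, 1), (1, 2), (2, 2), (2, 5), (3, 5), (4, 0), (4, 6)}.
Total count |C(F_7)_aff| = 8.


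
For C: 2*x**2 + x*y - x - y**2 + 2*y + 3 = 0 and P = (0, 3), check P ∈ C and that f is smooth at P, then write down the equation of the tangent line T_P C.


Tangent line at P: 2*x - 4*y + 12 = 0.

Step 1: f(0, 3) = 0, so P lies on C.
Step 2: partial derivatives
  f_x(x, y) = 4*x + y - 1, f_y(x, y) = x - 2*y + 2.
  f_x(P) = 2, f_y(P) = -4 (gradient nonzero, so P is smooth).
Step 3: tangent line at P: 2·(x − 0) + -4·(y − 3) = 0.
Expanding: 2*x - 4*y + 12 = 0.


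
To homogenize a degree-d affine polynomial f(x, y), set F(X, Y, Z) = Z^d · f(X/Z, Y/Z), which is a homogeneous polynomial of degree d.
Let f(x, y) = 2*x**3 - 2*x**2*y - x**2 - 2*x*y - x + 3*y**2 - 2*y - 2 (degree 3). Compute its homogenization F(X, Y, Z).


F(X, Y, Z) = 2*X**3 - 2*X**2*Y - X**2*Z - 2*X*Y*Z - X*Z**2 + 3*Y**2*Z - 2*Y*Z**2 - 2*Z**3

deg(f) = 3.
Substitute x = X/Z, y = Y/Z into f, then multiply by Z^3.
  monomial 2·x^3·y^0 ↦ 2·X^3·Y^0·Z^0.
  monomial -2·x^2·y^1 ↦ -2·X^2·Y^1·Z^0.
  monomial -1·x^2·y^0 ↦ -1·X^2·Y^0·Z^1.
  monomial -2·x^1·y^1 ↦ -2·X^1·Y^1·Z^1.
  monomial -1·x^1·y^0 ↦ -1·X^1·Y^0·Z^2.
  monomial 3·x^0·y^2 ↦ 3·X^0·Y^2·Z^1.
  monomial -2·x^0·y^1 ↦ -2·X^0·Y^1·Z^2.
  monomial -2·x^0·y^0 ↦ -2·X^0·Y^0·Z^3.
Collecting: F(X, Y, Z) = 2*X**3 - 2*X**2*Y - X**2*Z - 2*X*Y*Z - X*Z**2 + 3*Y**2*Z - 2*Y*Z**2 - 2*Z**3.


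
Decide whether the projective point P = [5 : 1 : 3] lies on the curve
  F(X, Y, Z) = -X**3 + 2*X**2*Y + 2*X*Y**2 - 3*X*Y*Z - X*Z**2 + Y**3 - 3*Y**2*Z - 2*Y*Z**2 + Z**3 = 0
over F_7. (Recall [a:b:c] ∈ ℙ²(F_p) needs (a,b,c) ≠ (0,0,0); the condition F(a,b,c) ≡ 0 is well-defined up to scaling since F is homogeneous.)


F(5,1,3) ≡ 0 (mod 7); P is on the curve.

Evaluate F(5, 1, 3) term-by-term (mod 7).
  -X**3 ↦ -1·125·1·1 = -125
  2*X**2*Y ↦ 2·25·1·1 = 50
  2*X*Y**2 ↦ 2·5·1·1 = 10
  -3*X*Y*Z ↦ -3·5·1·3 = -45
  -X*Z**2 ↦ -1·5·1·9 = -45
  Y**3 ↦ 1·1·1·1 = 1
  -3*Y**2*Z ↦ -3·1·1·3 = -9
  -2*Y*Z**2 ↦ -2·1·1·9 = -18
  Z**3 ↦ 1·1·1·27 = 27
Sum: F(5, 1, 3) = (-125) + (50) + (10) + (-45) + (-45) + (1) + (-9) + (-18) + (27) = -154.
Reducing mod 7: -154 ≡ 0 (mod 7).
Since F(a, b, c) ≡ 0 (mod 7), P lies on the curve.


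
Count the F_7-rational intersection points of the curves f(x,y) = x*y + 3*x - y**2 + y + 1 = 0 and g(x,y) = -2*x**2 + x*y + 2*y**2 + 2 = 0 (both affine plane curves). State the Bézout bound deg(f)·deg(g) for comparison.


Common zeros: ∅; count = 0; Bézout bound = 4.

deg(f) = 2, deg(g) = 2, so Bézout bound = 4.
Scan x ∈ F_7. For each x, list the y ∈ F_7 with f(x, y) ≡ 0 and those with g(x, y) ≡ 0 (mod 7); the common zeros in that column are the intersection.
  x = 0: f ≡ 0 at y ∈ ∅; g ≡ 0 at y ∈ ∅; common: ∅.
  x = 1: f ≡ 0 at y ∈ ∅; g ≡ 0 at y ∈ {0, 3}; common: ∅.
  x = 2: f ≡ 0 at y ∈ {0, 3}; g ≡ 0 at y ∈ ∅; common: ∅.
  x = 3: f ≡ 0 at y ∈ {2}; g ≡ 0 at y ∈ {4, 5}; common: ∅.
  x = 4: f ≡ 0 at y ∈ {6}; g ≡ 0 at y ∈ {2, 3}; common: ∅.
  x = 5: f ≡ 0 at y ∈ {1, 5}; g ≡ 0 at y ∈ ∅; common: ∅.
  x = 6: f ≡ 0 at y ∈ ∅; g ≡ 0 at y ∈ {0, 4}; common: ∅.
Collecting: common zeros = ∅, so the count is 0.
Comparison with the Bézout bound: 0 ≤ 4 = deg(f)·deg(g), as expected for curves with no common component (the affine F_7-count falls short of the bound because intersections may lie at infinity, over extension fields, or carry multiplicity).


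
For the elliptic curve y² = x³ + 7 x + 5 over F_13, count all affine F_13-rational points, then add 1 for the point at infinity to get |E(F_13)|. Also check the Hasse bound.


Affine points = {(1, 0), (2, 1), (2, 12), (3, 1), (3, 12), (5, 3), (5, 10), (6, 4), (6, 9), (8, 1), (8, 12), (9, 2), (9, 11), (10, 3), (10, 10), (11, 3), (11, 10), (12, 6), (12, 7)}; affine count = 19; |E(F_13)| = 20.

Discriminant check: Δ ∝ 4a³ + 27b² = 4·7³ + 27·5² = 4·343 + 27·25 ≡ 6 (mod 13). Nonzero ⇒ E is nonsingular.
For each x ∈ F_13, compute rhs = x³ + 7·x + 5 mod 13, then count y ∈ F_13 with y² ≡ rhs.
  x = 0: rhs = 5, matching y values: none (0 points).
  x = 1: rhs = 0, matching y values: 0 (1 points).
  x = 2: rhs = 1, matching y values: 1, 12 (2 points).
  x = 3: rhs = 1, matching y values: 1, 12 (2 points).
  x = 4: rhs = 6, matching y values: none (0 points).
  x = 5: rhs = 9, matching y values: 3, 10 (2 points).
  x = 6: rhs = 3, matching y values: 4, 9 (2 points).
  x = 7: rhs = 7, matching y values: none (0 points).
  x = 8: rhs = 1, matching y values: 1, 12 (2 points).
  x = 9: rhs = 4, matching y values: 2, 11 (2 points).
  x = 10: rhs = 9, matching y values: 3, 10 (2 points).
  x = 11: rhs = 9, matching y values: 3, 10 (2 points).
  x = 12: rhs = 10, matching y values: 6, 7 (2 points).
Total affine count: 19.
Full point count |E(F_13)| = 19 + 1 = 20.
Hasse bound: |20 − (13+1)| = |6| = 6 ≤ 2√13 ≈ 7.2111 ✓.


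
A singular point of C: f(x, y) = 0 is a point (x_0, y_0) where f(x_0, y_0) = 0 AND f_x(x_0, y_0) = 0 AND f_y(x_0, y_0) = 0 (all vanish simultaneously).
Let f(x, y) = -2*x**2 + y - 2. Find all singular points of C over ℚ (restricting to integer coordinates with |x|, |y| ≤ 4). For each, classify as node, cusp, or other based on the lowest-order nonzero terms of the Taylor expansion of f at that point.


No singular points in the scanned grid; C is smooth there.

Compute partial derivatives:
  f_x = -4*x.
  f_y = 1.
f_y = 1 is a nonzero constant, so f_y never vanishes: no point (x, y) can satisfy f = f_x = f_y = 0. In particular no (x, y) ∈ {−4, ..., 4}² is singular; the curve is smooth.


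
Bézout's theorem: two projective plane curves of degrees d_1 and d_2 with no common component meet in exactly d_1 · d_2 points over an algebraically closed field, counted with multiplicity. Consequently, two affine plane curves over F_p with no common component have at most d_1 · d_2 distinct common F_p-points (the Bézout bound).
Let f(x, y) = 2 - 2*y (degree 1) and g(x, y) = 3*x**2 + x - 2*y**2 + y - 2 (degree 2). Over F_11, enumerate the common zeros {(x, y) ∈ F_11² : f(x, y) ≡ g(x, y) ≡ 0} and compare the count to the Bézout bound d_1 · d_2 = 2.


Common zeros: {(2, 1), (5, 1)}; count = 2; Bézout bound = 2.

deg(f) = 1, deg(g) = 2, so Bézout bound = 2.
Scan x ∈ F_11. For each x, list the y ∈ F_11 with f(x, y) ≡ 0 and those with g(x, y) ≡ 0 (mod 11); the common zeros in that column are the intersection.
  x = 0: f ≡ 0 at y ∈ {1}; g ≡ 0 at y ∈ ∅; common: ∅.
  x = 1: f ≡ 0 at y ∈ {1}; g ≡ 0 at y ∈ ∅; common: ∅.
  x = 2: f ≡ 0 at y ∈ {1}; g ≡ 0 at y ∈ {1, 5}; common: {1}.
  x = 3: f ≡ 0 at y ∈ {1}; g ≡ 0 at y ∈ {2, 4}; common: ∅.
  x = 4: f ≡ 0 at y ∈ {1}; g ≡ 0 at y ∈ {2, 4}; common: ∅.
  x = 5: f ≡ 0 at y ∈ {1}; g ≡ 0 at y ∈ {1, 5}; common: {1}.
  x = 6: f ≡ 0 at y ∈ {1}; g ≡ 0 at y ∈ ∅; common: ∅.
  x = 7: f ≡ 0 at y ∈ {1}; g ≡ 0 at y ∈ ∅; common: ∅.
  x = 8: f ≡ 0 at y ∈ {1}; g ≡ 0 at y ∈ {0, 6}; common: ∅.
  x = 9: f ≡ 0 at y ∈ {1}; g ≡ 0 at y ∈ ∅; common: ∅.
  x = 10: f ≡ 0 at y ∈ {1}; g ≡ 0 at y ∈ {0, 6}; common: ∅.
Collecting: common zeros = {(2, 1), (5, 1)}, so the count is 2.
Comparison with the Bézout bound: 2 ≤ 2 = deg(f)·deg(g), as expected for curves with no common component (the bound is attained).


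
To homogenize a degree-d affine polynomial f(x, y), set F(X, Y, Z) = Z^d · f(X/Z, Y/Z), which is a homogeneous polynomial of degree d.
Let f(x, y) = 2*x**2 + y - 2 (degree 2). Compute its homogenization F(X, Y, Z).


F(X, Y, Z) = 2*X**2 + Y*Z - 2*Z**2

deg(f) = 2.
Substitute x = X/Z, y = Y/Z into f, then multiply by Z^2.
  monomial 2·x^2·y^0 ↦ 2·X^2·Y^0·Z^0.
  monomial 1·x^0·y^1 ↦ 1·X^0·Y^1·Z^1.
  monomial -2·x^0·y^0 ↦ -2·X^0·Y^0·Z^2.
Collecting: F(X, Y, Z) = 2*X**2 + Y*Z - 2*Z**2.


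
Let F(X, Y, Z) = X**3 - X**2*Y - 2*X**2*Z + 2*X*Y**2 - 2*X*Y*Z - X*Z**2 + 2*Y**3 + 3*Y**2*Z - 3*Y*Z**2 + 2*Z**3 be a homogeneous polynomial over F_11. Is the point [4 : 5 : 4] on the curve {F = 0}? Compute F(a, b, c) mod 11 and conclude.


F(4,5,4) ≡ 6 (mod 11); P is NOT on the curve.

Evaluate F(4, 5, 4) term-by-term (mod 11).
  X**3 ↦ 1·64·1·1 = 64
  -X**2*Y ↦ -1·16·5·1 = -80
  -2*X**2*Z ↦ -2·16·1·4 = -128
  2*X*Y**2 ↦ 2·4·25·1 = 200
  -2*X*Y*Z ↦ -2·4·5·4 = -160
  -X*Z**2 ↦ -1·4·1·16 = -64
  2*Y**3 ↦ 2·1·125·1 = 250
  3*Y**2*Z ↦ 3·1·25·4 = 300
  -3*Y*Z**2 ↦ -3·1·5·16 = -240
  2*Z**3 ↦ 2·1·1·64 = 128
Sum: F(4, 5, 4) = (64) + (-80) + (-128) + (200) + (-160) + (-64) + (250) + (300) + (-240) + (128) = 270.
Reducing mod 11: 270 ≡ 6 (mod 11).
Since F(a, b, c) ≡ 6 ≠ 0 (mod 11), P does NOT lie on the curve.


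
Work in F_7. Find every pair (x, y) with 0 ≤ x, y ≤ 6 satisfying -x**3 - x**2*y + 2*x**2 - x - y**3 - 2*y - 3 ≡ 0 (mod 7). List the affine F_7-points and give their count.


Affine F_7-points: {(0, 6), (1, 1), (4, 4), (5, 5), (6, 3)}; count = 5.

For each of the 49 pairs (x, y) ∈ F_7², evaluate f(x, y) mod 7. Record the zeros.
  x = 0: [0↦4, 1↦1, 2↦6, 3↦6, 4↦2, 5↦2, 6↦0]  zeros at y ∈ {6}
  x = 1: [0↦4, 1↦0, 2↦4, 3↦3, 4↦5, 5↦4, 6↦1]  zeros at y ∈ {1}
  x = 2: [0↦2, 1↦2, 2↦3, 3↦6, 4↦5, 5↦1, 6↦2]  zeros at y ∈ ∅
  x = 3: [0↦6, 1↦1, 2↦4, 3↦2, 4↦3, 5↦1, 6↦4]  zeros at y ∈ ∅
  x = 4: [0↦3, 1↦5, 2↦1, 3↦6, 4↦0, 5↦5, 6↦1]  zeros at y ∈ {4}
  x = 5: [0↦1, 1↦1, 2↦2, 3↦5, 4↦4, 5↦0, 6↦1]  zeros at y ∈ {5}
  x = 6: [0↦1, 1↦4, 2↦1, 3↦0, 4↦2, 5↦1, 6↦5]  zeros at y ∈ {3}
Collecting zeros: affine points = {(0, 6), (1, 1), (4, 4), (5, 5), (6, 3)}.
Total count |C(F_7)_aff| = 5.


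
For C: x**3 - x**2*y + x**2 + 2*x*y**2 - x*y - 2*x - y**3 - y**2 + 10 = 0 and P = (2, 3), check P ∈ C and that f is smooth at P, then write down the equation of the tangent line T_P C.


Tangent line at P: 17*x - 15*y + 11 = 0.

Step 1: f(2, 3) = 0, so P lies on C.
Step 2: partial derivatives
  f_x(x, y) = 3*x**2 - 2*x*y + 2*x + 2*y**2 - y - 2, f_y(x, y) = -x**2 + 4*x*y - x - 3*y**2 - 2*y.
  f_x(P) = 17, f_y(P) = -15 (gradient nonzero, so P is smooth).
Step 3: tangent line at P: 17·(x − 2) + -15·(y − 3) = 0.
Expanding: 17*x - 15*y + 11 = 0.


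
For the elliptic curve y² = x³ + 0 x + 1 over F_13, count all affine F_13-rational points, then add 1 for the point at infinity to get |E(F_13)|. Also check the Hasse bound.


Affine points = {(0, 1), (0, 12), (2, 3), (2, 10), (4, 0), (5, 3), (5, 10), (6, 3), (6, 10), (10, 0), (12, 0)}; affine count = 11; |E(F_13)| = 12.

Discriminant check: Δ ∝ 4a³ + 27b² = 4·0³ + 27·1² = 4·0 + 27·1 ≡ 1 (mod 13). Nonzero ⇒ E is nonsingular.
For each x ∈ F_13, compute rhs = x³ + 0·x + 1 mod 13, then count y ∈ F_13 with y² ≡ rhs.
  x = 0: rhs = 1, matching y values: 1, 12 (2 points).
  x = 1: rhs = 2, matching y values: none (0 points).
  x = 2: rhs = 9, matching y values: 3, 10 (2 points).
  x = 3: rhs = 2, matching y values: none (0 points).
  x = 4: rhs = 0, matching y values: 0 (1 points).
  x = 5: rhs = 9, matching y values: 3, 10 (2 points).
  x = 6: rhs = 9, matching y values: 3, 10 (2 points).
  x = 7: rhs = 6, matching y values: none (0 points).
  x = 8: rhs = 6, matching y values: none (0 points).
  x = 9: rhs = 2, matching y values: none (0 points).
  x = 10: rhs = 0, matching y values: 0 (1 points).
  x = 11: rhs = 6, matching y values: none (0 points).
  x = 12: rhs = 0, matching y values: 0 (1 points).
Total affine count: 11.
Full point count |E(F_13)| = 11 + 1 = 12.
Hasse bound: |12 − (13+1)| = |-2| = 2 ≤ 2√13 ≈ 7.2111 ✓.


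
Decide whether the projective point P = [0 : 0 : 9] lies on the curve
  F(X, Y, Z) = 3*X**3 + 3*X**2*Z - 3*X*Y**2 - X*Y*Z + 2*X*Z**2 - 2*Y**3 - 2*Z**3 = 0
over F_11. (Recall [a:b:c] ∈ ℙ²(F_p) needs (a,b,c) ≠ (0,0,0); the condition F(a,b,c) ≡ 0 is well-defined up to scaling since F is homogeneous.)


F(0,0,9) ≡ 5 (mod 11); P is NOT on the curve.

Evaluate F(0, 0, 9) term-by-term (mod 11).
  3*X**3 ↦ 3·0·1·1 = 0
  3*X**2*Z ↦ 3·0·1·9 = 0
  -3*X*Y**2 ↦ -3·0·0·1 = 0
  -X*Y*Z ↦ -1·0·0·9 = 0
  2*X*Z**2 ↦ 2·0·1·81 = 0
  -2*Y**3 ↦ -2·1·0·1 = 0
  -2*Z**3 ↦ -2·1·1·729 = -1458
Sum: F(0, 0, 9) = (0) + (0) + (0) + (0) + (0) + (0) + (-1458) = -1458.
Reducing mod 11: -1458 ≡ 5 (mod 11).
Since F(a, b, c) ≡ 5 ≠ 0 (mod 11), P does NOT lie on the curve.


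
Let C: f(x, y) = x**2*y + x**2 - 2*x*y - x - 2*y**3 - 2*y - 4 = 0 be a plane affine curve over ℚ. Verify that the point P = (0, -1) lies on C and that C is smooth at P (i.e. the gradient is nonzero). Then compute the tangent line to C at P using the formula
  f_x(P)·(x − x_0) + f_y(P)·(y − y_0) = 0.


Tangent line at P: x - 8*y - 8 = 0.

Step 1: f(0, -1) = 0, so P lies on C.
Step 2: partial derivatives
  f_x(x, y) = 2*x*y + 2*x - 2*y - 1, f_y(x, y) = x**2 - 2*x - 6*y**2 - 2.
  f_x(P) = 1, f_y(P) = -8 (gradient nonzero, so P is smooth).
Step 3: tangent line at P: 1·(x − 0) + -8·(y − -1) = 0.
Expanding: x - 8*y - 8 = 0.


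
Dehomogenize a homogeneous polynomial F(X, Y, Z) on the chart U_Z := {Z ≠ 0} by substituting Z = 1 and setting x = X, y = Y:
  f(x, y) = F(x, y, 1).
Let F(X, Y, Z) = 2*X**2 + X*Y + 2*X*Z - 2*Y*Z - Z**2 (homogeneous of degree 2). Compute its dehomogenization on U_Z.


f(x, y) = 2*x**2 + x*y + 2*x - 2*y - 1

On U_Z we set Z = 1. Each monomial c·X^i·Y^j·Z^k in F becomes c·x^i·y^j·1^k = c·x^i·y^j.
Substituting Z = 1: F(X, Y, 1) = 2*x**2 + x*y + 2*x - 2*y - 1.
Note: deg(f) ≤ deg(F) = 2; strict inequality happens when F is divisible by Z (lost terms).


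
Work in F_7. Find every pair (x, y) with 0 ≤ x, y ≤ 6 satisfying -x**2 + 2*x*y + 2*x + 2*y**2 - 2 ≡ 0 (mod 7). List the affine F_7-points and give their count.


Affine F_7-points: {(0, 1), (0, 6), (2, 2), (2, 3), (4, 1), (4, 2), (6, 3), (6, 5)}; count = 8.

For each of the 49 pairs (x, y) ∈ F_7², evaluate f(x, y) mod 7. Record the zeros.
  x = 0: [0↦5, 1↦0, 2↦6, 3↦2, 4↦2, 5↦6, 6↦0]  zeros at y ∈ {1, 6}
  x = 1: [0↦6, 1↦3, 2↦4, 3↦2, 4↦4, 5↦3, 6↦6]  zeros at y ∈ ∅
  x = 2: [0↦5, 1↦4, 2↦0, 3↦0, 4↦4, 5↦5, 6↦3]  zeros at y ∈ {2, 3}
  x = 3: [0↦2, 1↦3, 2↦1, 3↦3, 4↦2, 5↦5, 6↦5]  zeros at y ∈ ∅
  x = 4: [0↦4, 1↦0, 2↦0, 3↦4, 4↦5, 5↦3, 6↦5]  zeros at y ∈ {1, 2}
  x = 5: [0↦4, 1↦2, 2↦4, 3↦3, 4↦6, 5↦6, 6↦3]  zeros at y ∈ ∅
  x = 6: [0↦2, 1↦2, 2↦6, 3↦0, 4↦5, 5↦0, 6↦6]  zeros at y ∈ {3, 5}
Collecting zeros: affine points = {(0, 1), (0, 6), (2, 2), (2, 3), (4, 1), (4, 2), (6, 3), (6, 5)}.
Total count |C(F_7)_aff| = 8.


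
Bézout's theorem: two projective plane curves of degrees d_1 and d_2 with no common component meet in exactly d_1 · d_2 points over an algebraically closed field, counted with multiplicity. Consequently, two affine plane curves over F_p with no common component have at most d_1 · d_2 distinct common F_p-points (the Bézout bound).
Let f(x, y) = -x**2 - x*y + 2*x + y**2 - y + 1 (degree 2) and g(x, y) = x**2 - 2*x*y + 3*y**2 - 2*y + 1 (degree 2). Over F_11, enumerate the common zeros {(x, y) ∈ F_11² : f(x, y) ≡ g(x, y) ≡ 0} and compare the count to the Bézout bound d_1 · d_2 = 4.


Common zeros: ∅; count = 0; Bézout bound = 4.

deg(f) = 2, deg(g) = 2, so Bézout bound = 4.
Scan x ∈ F_11. For each x, list the y ∈ F_11 with f(x, y) ≡ 0 and those with g(x, y) ≡ 0 (mod 11); the common zeros in that column are the intersection.
  x = 0: f ≡ 0 at y ∈ ∅; g ≡ 0 at y ∈ {3, 5}; common: ∅.
  x = 1: f ≡ 0 at y ∈ ∅; g ≡ 0 at y ∈ {7, 9}; common: ∅.
  x = 2: f ≡ 0 at y ∈ {5, 9}; g ≡ 0 at y ∈ {6, 7}; common: ∅.
  x = 3: f ≡ 0 at y ∈ ∅; g ≡ 0 at y ∈ ∅; common: ∅.
  x = 4: f ≡ 0 at y ∈ {1, 4}; g ≡ 0 at y ∈ ∅; common: ∅.
  x = 5: f ≡ 0 at y ∈ {2, 4}; g ≡ 0 at y ∈ ∅; common: ∅.
  x = 6: f ≡ 0 at y ∈ {2, 5}; g ≡ 0 at y ∈ {3, 9}; common: ∅.
  x = 7: f ≡ 0 at y ∈ ∅; g ≡ 0 at y ∈ ∅; common: ∅.
  x = 8: f ≡ 0 at y ∈ {1, 8}; g ≡ 0 at y ∈ ∅; common: ∅.
  x = 9: f ≡ 0 at y ∈ ∅; g ≡ 0 at y ∈ ∅; common: ∅.
  x = 10: f ≡ 0 at y ∈ ∅; g ≡ 0 at y ∈ {5, 6}; common: ∅.
Collecting: common zeros = ∅, so the count is 0.
Comparison with the Bézout bound: 0 ≤ 4 = deg(f)·deg(g), as expected for curves with no common component (the affine F_11-count falls short of the bound because intersections may lie at infinity, over extension fields, or carry multiplicity).
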